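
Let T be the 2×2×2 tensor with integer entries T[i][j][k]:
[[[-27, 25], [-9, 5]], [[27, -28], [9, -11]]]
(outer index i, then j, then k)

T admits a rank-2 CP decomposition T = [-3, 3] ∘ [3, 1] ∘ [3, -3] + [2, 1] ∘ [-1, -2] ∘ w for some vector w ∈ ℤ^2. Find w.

Subtract the known terms from T to get the rank-1 residual R = [2, 1] ∘ [-1, -2] ∘ w, so R[i,j,k] = a[i]·b[j]·w[k]. Pick indices with nonzero a[0]·b[0] = (2)·(-1) = -2. Only the fibre through (0,0,·) is needed: R[0,0,:] = T[0,0,:] − Σₗ aₗ[0]bₗ[0]cₗ = [-27, 25] − (-3)·(3)·[3, -3] = [0, -2]. Then w[k] = R[0,0,k] / -2 for each k, giving w = [0, -2] / -2 = [0, 1].

w = [0, 1]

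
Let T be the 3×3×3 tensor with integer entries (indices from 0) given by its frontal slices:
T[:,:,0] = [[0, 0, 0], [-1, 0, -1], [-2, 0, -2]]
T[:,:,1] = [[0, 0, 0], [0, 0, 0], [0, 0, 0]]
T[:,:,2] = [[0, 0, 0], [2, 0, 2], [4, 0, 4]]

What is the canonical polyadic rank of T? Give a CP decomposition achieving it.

rank(T) = 1

Lower bound: T ≠ 0 (e.g. T[1,0,0] = -1), so rank(T) ≥ 1.
Upper bound: if T = a ⊗ b ⊗ c then every fibre of T is a multiple of the corresponding factor, so read the factors off the fibres through the nonzero entry T[1,0,0] = -1.
The mode-1 fibre T[:,0,0] = [0, -1, -2] gives a = [0, 1, 2] (primitive direction); the mode-2 fibre T[1,:,0] = [-1, 0, -1] gives b = [1, 0, 1]; then c[k] = T[1,0,k] / (a[1]·b[0]) = [-1, 0, 2] / 1 = [-1, 0, 2].
Expanding [0, 1, 2] ⊗ [1, 0, 1] ⊗ [-1, 0, 2] reproduces all 27 entries of T, so T = [0, 1, 2] ⊗ [1, 0, 1] ⊗ [-1, 0, 2] and rank(T) ≤ 1.
These bounds meet, so rank(T) = 1.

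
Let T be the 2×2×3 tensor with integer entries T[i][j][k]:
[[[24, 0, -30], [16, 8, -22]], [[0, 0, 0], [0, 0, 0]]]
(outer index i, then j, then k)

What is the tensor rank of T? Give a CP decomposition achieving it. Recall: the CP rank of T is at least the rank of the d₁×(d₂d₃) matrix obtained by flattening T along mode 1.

Lower bound: in the mode-3 unfolding of T (rows indexed by k, columns by (i,j)) the 2×2 minor on rows k ∈ {0, 1}, columns (i,j) ∈ {(0,0), (0,1)} is det [[24, 16], [0, 8]] = 192 ≠ 0, so that unfolding has rank ≥ 2 and hence rank(T) ≥ 2 (CP rank is at least every unfolding rank, though it can be larger).
Upper bound: T[i,:,:] = a[i]·M for every slice, with a = (1, 0) and M = [[24, 0, -30], [16, 8, -22]] (rows j, columns k).
Splitting M by its rows (j = 0, 1), M = (1, 0)(24, 0, -30)ᵀ + (0, 1)(16, 8, -22)ᵀ.
Hence T = (1, 0) (x) (1, 0) (x) (24, 0, -30) + (1, 0) (x) (0, 1) (x) (16, 8, -22), so rank(T) ≤ 2.
These bounds meet, so rank(T) = 2.

rank(T) = 2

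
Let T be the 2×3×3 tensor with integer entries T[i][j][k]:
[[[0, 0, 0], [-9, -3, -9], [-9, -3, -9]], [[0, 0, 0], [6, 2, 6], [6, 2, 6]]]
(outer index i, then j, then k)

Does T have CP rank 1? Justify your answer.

Yes

If T = a ⊗ b ⊗ c then every fibre of T is a multiple of the corresponding factor, so read the factors off the fibres through the nonzero entry T[0,1,0] = -9.
The mode-1 fibre T[:,1,0] = [-9, 6] gives a = (3, -2) (primitive direction); the mode-2 fibre T[0,:,0] = [0, -9, -9] gives b = (0, 1, 1); then c[k] = T[0,1,k] / (a[0]·b[1]) = [-9, -3, -9] / 3 = (-3, -1, -3).
Expanding (3, -2) ⊗ (0, 1, 1) ⊗ (-3, -1, -3) reproduces all 18 entries of T, so T = (3, -2) ⊗ (0, 1, 1) ⊗ (-3, -1, -3) and rank(T) ≤ 1.
Equivalently every frontal slice T[:,:,k] is c[k] times the rank-1 matrix (3, -2) ⊗ (0, 1, 1). So T has rank 1 (it is nonzero).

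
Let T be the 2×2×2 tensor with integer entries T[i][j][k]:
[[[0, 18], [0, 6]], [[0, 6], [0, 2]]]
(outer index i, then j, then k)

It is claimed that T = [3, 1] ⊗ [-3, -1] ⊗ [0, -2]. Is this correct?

Reconstruct entrywise from the claimed factors. For example, T[0,0,0] = 0 and Σₗ aₗ[0]bₗ[0]cₗ[0] = (3)·(-3)·(0) = 0; checking all 8 entries, every one matches. The claim holds.

Yes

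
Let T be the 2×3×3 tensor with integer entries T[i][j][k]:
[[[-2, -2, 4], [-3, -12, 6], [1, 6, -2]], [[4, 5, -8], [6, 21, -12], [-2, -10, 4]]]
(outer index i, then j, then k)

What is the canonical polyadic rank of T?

2

Lower bound: in the mode-1 unfolding of T (rows indexed by i, columns by (j,k)) the 2×2 minor on rows i ∈ {0, 1}, columns (j,k) ∈ {(0,0), (0,1)} is det [[-2, -2], [4, 5]] = -2 ≠ 0, so that unfolding has rank ≥ 2 and hence rank(T) ≥ 2 (CP rank is at least every unfolding rank, though it can be larger).
Upper bound: with S_k = T[:,:,k], the two rank-1 terms a₁b₁ᵀ, a₂b₂ᵀ are the rank-1 members of the pencil x·S₀ + y·S₁.
The 2×2 minor of x·S₀ + y·S₁ on rows {0,1}, columns {0,1} is 9·xy + 18·y² = 9·(x + 2·y)(y), vanishing at (x:y) = (2:-1) and (1:0).
M₁ = 2·S₀ − S₁ = [[-2, 6, -4], [3, -9, 6]] = −(2, -3)(1, -3, 2)ᵀ and M₂ = S₀ = [[-2, -3, 1], [4, 6, -2]] = −(1, -2)(2, 3, -1)ᵀ, so take a₁ = (2, -3), b₁ = (1, -3, 2), a₂ = (1, -2), b₂ = (2, 3, -1).
Each slice is an integer combination of E₁ = a₁b₁ᵀ and E₂ = a₂b₂ᵀ: S₀ = −E₂, S₁ = E₁ − 2·E₂, S₂ = 2·E₂; reading off coefficients, c₁ = (0, 1, 0) and c₂ = (-1, -2, 2).
Hence T = (2, -3) ⊗ (1, -3, 2) ⊗ (0, 1, 0) + (1, -2) ⊗ (2, 3, -1) ⊗ (-1, -2, 2), so rank(T) ≤ 2.
These bounds meet, so rank(T) = 2.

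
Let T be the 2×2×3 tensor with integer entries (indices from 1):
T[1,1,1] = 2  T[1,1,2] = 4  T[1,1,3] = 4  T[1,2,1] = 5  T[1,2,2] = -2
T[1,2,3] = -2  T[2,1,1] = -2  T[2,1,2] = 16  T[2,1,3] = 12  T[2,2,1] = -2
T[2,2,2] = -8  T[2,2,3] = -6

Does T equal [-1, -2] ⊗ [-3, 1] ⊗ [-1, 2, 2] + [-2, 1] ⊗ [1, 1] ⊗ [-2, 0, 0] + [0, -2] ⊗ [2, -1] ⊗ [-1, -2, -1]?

Reconstruct entry (1,1,1) from the claimed factors: Σₗ aₗ[1]bₗ[1]cₗ[1] = (-1)·(-3)·(-1) + (-2)·(1)·(-2) + (0)·(2)·(-1) = 1, but T[1,1,1] = 2. The claim is false.

No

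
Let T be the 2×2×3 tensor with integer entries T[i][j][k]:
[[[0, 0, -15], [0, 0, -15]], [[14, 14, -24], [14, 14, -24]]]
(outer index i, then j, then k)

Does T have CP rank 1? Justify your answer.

The mode-3 unfolding of T (rows indexed by k, columns by (i,j) = (0,0), (0,1), (1,0), (1,1)) is [[0, 0, 14, 14], [0, 0, 14, 14], [-15, -15, -24, -24]].
There the 2×2 minor on rows k ∈ {0, 2}, columns (i,j) ∈ {(0,0), (1,0)} is det [[0, 14], [-15, -24]] = 210 ≠ 0, so this unfolding has rank ≥ 2; CP rank is at least every unfolding rank, so rank(T) ≥ 2.
In particular rank(T) ≥ 2 > 1, so T is not rank-1.

No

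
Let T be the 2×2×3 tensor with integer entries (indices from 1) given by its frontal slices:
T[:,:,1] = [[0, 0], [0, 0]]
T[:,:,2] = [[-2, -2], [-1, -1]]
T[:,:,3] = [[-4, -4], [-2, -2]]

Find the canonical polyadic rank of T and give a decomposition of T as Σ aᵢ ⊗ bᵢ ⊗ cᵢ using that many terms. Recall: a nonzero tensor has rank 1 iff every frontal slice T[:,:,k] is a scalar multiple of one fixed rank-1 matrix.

rank(T) = 1

Lower bound: T ≠ 0 (e.g. T[1,1,2] = -2), so rank(T) ≥ 1.
Upper bound: if T = a ⊗ b ⊗ c then every fibre of T is a multiple of the corresponding factor, so read the factors off the fibres through the nonzero entry T[1,1,2] = -2.
The mode-1 fibre T[:,1,2] = [-2, -1] gives a = (2, 1) (primitive direction); the mode-2 fibre T[1,:,2] = [-2, -2] gives b = (1, 1); then c[k] = T[1,1,k] / (a[1]·b[1]) = [0, -2, -4] / 2 = (0, -1, -2).
Expanding (2, 1) ⊗ (1, 1) ⊗ (0, -1, -2) reproduces all 12 entries of T, so T = (2, 1) ⊗ (1, 1) ⊗ (0, -1, -2) and rank(T) ≤ 1.
These bounds meet, so rank(T) = 1.
Check entry T[1,1,2] = -2: (2)·(1)·(-1) = -2.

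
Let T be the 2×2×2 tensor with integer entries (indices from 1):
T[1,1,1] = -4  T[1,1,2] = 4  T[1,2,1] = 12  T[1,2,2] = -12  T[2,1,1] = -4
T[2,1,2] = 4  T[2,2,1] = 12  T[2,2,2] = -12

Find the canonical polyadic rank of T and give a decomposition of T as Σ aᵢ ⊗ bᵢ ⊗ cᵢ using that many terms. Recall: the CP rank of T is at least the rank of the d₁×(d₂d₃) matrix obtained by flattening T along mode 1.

Lower bound: T ≠ 0 (e.g. T[1,1,1] = -4), so rank(T) ≥ 1.
Upper bound: the mode-1 fibre T[:,1,1] = [-4, -4] gives a = [1, 1] (primitive direction); the mode-2 fibre T[1,:,1] = [-4, 12] gives b = [1, -3]; then c[k] = T[1,1,k] / (a[1]·b[1]) = [-4, 4] / 1 = [-4, 4].
Expanding [1, 1] ⊗ [1, -3] ⊗ [-4, 4] reproduces all 8 entries of T, so T = [1, 1] ⊗ [1, -3] ⊗ [-4, 4] and rank(T) ≤ 1.
These bounds meet, so rank(T) = 1.

rank(T) = 1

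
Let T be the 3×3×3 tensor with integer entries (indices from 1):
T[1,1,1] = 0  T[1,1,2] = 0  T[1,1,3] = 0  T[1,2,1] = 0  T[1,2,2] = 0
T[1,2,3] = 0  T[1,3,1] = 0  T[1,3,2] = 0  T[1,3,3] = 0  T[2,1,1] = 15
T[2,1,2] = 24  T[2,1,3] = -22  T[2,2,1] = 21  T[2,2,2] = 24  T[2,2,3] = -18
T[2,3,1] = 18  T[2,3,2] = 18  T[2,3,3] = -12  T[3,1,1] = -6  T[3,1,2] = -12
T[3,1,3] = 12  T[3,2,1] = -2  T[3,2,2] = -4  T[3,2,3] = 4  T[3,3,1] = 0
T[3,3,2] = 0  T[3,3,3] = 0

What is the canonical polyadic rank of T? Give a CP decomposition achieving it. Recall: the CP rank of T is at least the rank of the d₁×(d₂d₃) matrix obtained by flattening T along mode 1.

Lower bound: in the mode-2 unfolding of T (rows indexed by j, columns by (i,k)) the 2×2 minor on rows j ∈ {1, 2}, columns (i,k) ∈ {(2,1), (2,2)} is det [[15, 24], [21, 24]] = -144 ≠ 0, so that unfolding has rank ≥ 2 and hence rank(T) ≥ 2 (CP rank is at least every unfolding rank, though it can be larger).
Upper bound: with S_k = T[:,:,k], the two rank-1 terms a₁b₁ᵀ, a₂b₂ᵀ are the rank-1 members of the pencil x·S₁ + y·S₂.
The 2×2 minor of x·S₁ + y·S₂ on rows {2,3}, columns {1,2} is 96·x² + 288·xy + 192·y² = 96·(x + 2·y)(x + y), vanishing at (x:y) = (2:-1) and (1:-1).
M₁ = 2·S₁ − S₂ = [[0, 0, 0], [6, 18, 18], [0, 0, 0]] = 6·[0, 1, 0][1, 3, 3]ᵀ and M₂ = S₁ − S₂ = [[0, 0, 0], [-9, -3, 0], [6, 2, 0]] = −[0, 3, -2][3, 1, 0]ᵀ, so take a₁ = [0, 1, 0], b₁ = [1, 3, 3], a₂ = [0, 3, -2], b₂ = [3, 1, 0].
Each slice is an integer combination of E₁ = a₁b₁ᵀ and E₂ = a₂b₂ᵀ: S₁ = 6·E₁ + E₂, S₂ = 6·E₁ + 2·E₂, S₃ = −4·E₁ − 2·E₂; reading off coefficients, c₁ = [6, 6, -4] and c₂ = [1, 2, -2].
Hence T = [0, 1, 0] ⊗ [1, 3, 3] ⊗ [6, 6, -4] + [0, 3, -2] ⊗ [3, 1, 0] ⊗ [1, 2, -2], so rank(T) ≤ 2.
These bounds meet, so rank(T) = 2.

rank(T) = 2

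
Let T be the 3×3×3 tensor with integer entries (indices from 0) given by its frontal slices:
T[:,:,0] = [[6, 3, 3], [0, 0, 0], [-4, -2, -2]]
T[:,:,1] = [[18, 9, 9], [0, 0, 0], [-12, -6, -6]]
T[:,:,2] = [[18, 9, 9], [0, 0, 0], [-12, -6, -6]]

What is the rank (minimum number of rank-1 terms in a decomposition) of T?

Lower bound: T ≠ 0 (e.g. T[0,0,0] = 6), so rank(T) ≥ 1.
Upper bound: if T = a ⊗ b ⊗ c then every fibre of T is a multiple of the corresponding factor, so read the factors off the fibres through the nonzero entry T[0,0,0] = 6.
The mode-1 fibre T[:,0,0] = [6, 0, -4] gives a = (3, 0, -2) (primitive direction); the mode-2 fibre T[0,:,0] = [6, 3, 3] gives b = (2, 1, 1); then c[k] = T[0,0,k] / (a[0]·b[0]) = [6, 18, 18] / 6 = (1, 3, 3).
Expanding (3, 0, -2) ⊗ (2, 1, 1) ⊗ (1, 3, 3) reproduces all 27 entries of T, so T = (3, 0, -2) ⊗ (2, 1, 1) ⊗ (1, 3, 3) and rank(T) ≤ 1.
These bounds meet, so rank(T) = 1.

1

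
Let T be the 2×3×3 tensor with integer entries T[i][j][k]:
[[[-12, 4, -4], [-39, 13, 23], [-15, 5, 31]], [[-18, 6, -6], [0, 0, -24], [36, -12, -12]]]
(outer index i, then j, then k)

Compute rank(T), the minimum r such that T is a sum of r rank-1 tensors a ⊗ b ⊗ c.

Lower bound: in the mode-1 unfolding of T (rows indexed by i, columns by (j,k)) the 2×2 minor on rows i ∈ {0, 1}, columns (j,k) ∈ {(0,0), (1,0)} is det [[-12, -39], [-18, 0]] = -702 ≠ 0, so that unfolding has rank ≥ 2 and hence rank(T) ≥ 2 (CP rank is at least every unfolding rank, though it can be larger).
Upper bound: with S_k = T[:,:,k], the two rank-1 terms a₁b₁ᵀ, a₂b₂ᵀ are the rank-1 members of the pencil x·S₀ + y·S₂.
The 2×2 minor of x·S₀ + y·S₂ on rows {0,1}, columns {0,1} is −702·x² + 468·xy + 234·y² = (-234)·(x − y)(3·x + y), vanishing at (x:y) = (1:1) and (1:-3).
M₁ = S₀ + S₂ = [[-16, -16, 16], [-24, -24, 24]] = (-8)·[2, 3][1, 1, -1]ᵀ and M₂ = S₀ − 3·S₂ = [[0, -108, -108], [0, 72, 72]] = (-36)·[3, -2][0, 1, 1]ᵀ, so take a₁ = [2, 3], b₁ = [1, 1, -1], a₂ = [3, -2], b₂ = [0, 1, 1].
Each slice is an integer combination of E₁ = a₁b₁ᵀ and E₂ = a₂b₂ᵀ: S₀ = −6·E₁ − 9·E₂, S₁ = 2·E₁ + 3·E₂, S₂ = −2·E₁ + 9·E₂; reading off coefficients, c₁ = [-6, 2, -2] and c₂ = [-9, 3, 9].
Hence T = [2, 3] ⊗ [1, 1, -1] ⊗ [-6, 2, -2] + [3, -2] ⊗ [0, 1, 1] ⊗ [-9, 3, 9], so rank(T) ≤ 2.
These bounds meet, so rank(T) = 2.

2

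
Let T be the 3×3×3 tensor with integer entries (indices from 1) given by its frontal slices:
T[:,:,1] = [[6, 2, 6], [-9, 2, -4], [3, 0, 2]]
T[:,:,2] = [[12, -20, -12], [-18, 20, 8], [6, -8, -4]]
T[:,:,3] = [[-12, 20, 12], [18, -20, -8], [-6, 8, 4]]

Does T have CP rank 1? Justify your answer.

No

The mode-1 unfolding of T (rows indexed by i, columns by (j,k) = (1,1), (1,2), (1,3), (2,1), (2,2), (2,3), (3,1), (3,2), (3,3)) is [[6, 12, -12, 2, -20, 20, 6, -12, 12], [-9, -18, 18, 2, 20, -20, -4, 8, -8], [3, 6, -6, 0, -8, 8, 2, -4, 4]].
There the 2×2 minor on rows i ∈ {1, 2}, columns (j,k) ∈ {(1,1), (2,1)} is det [[6, 2], [-9, 2]] = 30 ≠ 0, so this unfolding has rank ≥ 2; CP rank is at least every unfolding rank, so rank(T) ≥ 2.
In particular rank(T) ≥ 2 > 1, so T is not rank-1.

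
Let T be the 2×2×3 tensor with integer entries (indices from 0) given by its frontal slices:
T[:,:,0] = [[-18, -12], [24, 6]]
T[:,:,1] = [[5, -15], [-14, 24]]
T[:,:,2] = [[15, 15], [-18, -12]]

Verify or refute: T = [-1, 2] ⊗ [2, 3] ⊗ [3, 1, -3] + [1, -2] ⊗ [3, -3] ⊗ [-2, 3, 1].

No

Reconstruct entry (0,0,0) from the claimed factors: Σₗ aₗ[0]bₗ[0]cₗ[0] = (-1)·(2)·(3) + (1)·(3)·(-2) = -12, but T[0,0,0] = -18. The claim is false.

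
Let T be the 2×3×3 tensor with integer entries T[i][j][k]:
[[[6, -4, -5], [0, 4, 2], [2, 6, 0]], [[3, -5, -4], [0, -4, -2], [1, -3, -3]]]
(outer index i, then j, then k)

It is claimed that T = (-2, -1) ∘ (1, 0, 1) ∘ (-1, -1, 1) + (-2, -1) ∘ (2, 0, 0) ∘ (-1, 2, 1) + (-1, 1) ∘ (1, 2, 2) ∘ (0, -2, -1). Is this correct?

Reconstruct entrywise from the claimed factors. For example, T[1,0,1] = -5 and Σₗ aₗ[1]bₗ[0]cₗ[1] = (-1)·(1)·(-1) + (-1)·(2)·(2) + (1)·(1)·(-2) = -5; checking all 18 entries, every one matches. The claim holds.

Yes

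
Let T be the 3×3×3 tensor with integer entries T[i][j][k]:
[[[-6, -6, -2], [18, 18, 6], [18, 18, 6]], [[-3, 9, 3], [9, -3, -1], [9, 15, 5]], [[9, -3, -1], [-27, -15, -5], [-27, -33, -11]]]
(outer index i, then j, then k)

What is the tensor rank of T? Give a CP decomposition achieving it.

rank(T) = 2

Lower bound: the mode-2 unfolding of T (rows indexed by j, columns by (i,k) = (0,0), (0,1), (0,2), (1,0), (1,1), (1,2), (2,0), (2,1), (2,2)) is [[-6, -6, -2, -3, 9, 3, 9, -3, -1], [18, 18, 6, 9, -3, -1, -27, -15, -5], [18, 18, 6, 9, 15, 5, -27, -33, -11]].
There the 2×2 minor on rows j ∈ {0, 1}, columns (i,k) ∈ {(0,0), (1,1)} is det [[-6, 9], [18, -3]] = -144 ≠ 0, so this unfolding has rank ≥ 2; CP rank is at least every unfolding rank, so rank(T) ≥ 2. (Unfolding ranks only ever bound the CP rank from below — rank(T) can be strictly larger than all of them — so the matching upper bound has to come from an explicit 2-term decomposition.)
Upper bound — finding two terms. Write S_k = T[:,:,k] for the frontal slices: S₀ = [[-6, 18, 18], [-3, 9, 9], [9, -27, -27]], S₁ = [[-6, 18, 18], [9, -3, 15], [-3, -15, -33]], S₂ = [[-2, 6, 6], [3, -1, 5], [-1, -5, -11]].
If T = a₁ ∘ b₁ ∘ c₁ + a₂ ∘ b₂ ∘ c₂ then each S_k = c₁[k]·a₁b₁ᵀ + c₂[k]·a₂b₂ᵀ. S₀ and S₁ are linearly independent, so a₁b₁ᵀ and a₂b₂ᵀ must span the same plane of matrices: they are the rank-1 matrices of the form x·S₀ + y·S₁.
The 2×2 minor of x·S₀ + y·S₁ on rows {0,1}, columns {0,1} is −144·xy − 144·y² = (-144)·(y)(x + y), vanishing at (x:y) = (1:0) and (1:-1).
M₁ = S₀ = [[-6, 18, 18], [-3, 9, 9], [9, -27, -27]] = (-3)·[2, 1, -3][1, -3, -3]ᵀ and M₂ = S₀ − S₁ = [[0, 0, 0], [-12, 12, -6], [12, -12, 6]] = (-6)·[0, 1, -1][2, -2, 1]ᵀ, so take a₁ = [2, 1, -3], b₁ = [1, -3, -3], a₂ = [0, 1, -1], b₂ = [2, -2, 1].
Each slice is an integer combination of E₁ = a₁b₁ᵀ and E₂ = a₂b₂ᵀ: S₀ = −3·E₁, S₁ = −3·E₁ + 6·E₂, S₂ = −E₁ + 2·E₂; reading off coefficients, c₁ = [-3, -3, -1] and c₂ = [0, 6, 2].
Hence T = [2, 1, -3] ∘ [1, -3, -3] ∘ [-3, -3, -1] + [0, 1, -1] ∘ [2, -2, 1] ∘ [0, 6, 2], so rank(T) ≤ 2.
These bounds meet, so rank(T) = 2.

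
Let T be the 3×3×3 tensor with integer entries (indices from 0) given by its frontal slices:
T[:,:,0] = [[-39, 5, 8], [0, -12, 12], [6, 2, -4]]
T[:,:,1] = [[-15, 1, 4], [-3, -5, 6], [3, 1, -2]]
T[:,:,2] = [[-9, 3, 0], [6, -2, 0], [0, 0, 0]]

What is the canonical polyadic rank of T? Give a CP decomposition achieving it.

rank(T) = 2

Lower bound: the mode-1 unfolding of T (rows indexed by i, columns by (j,k) = (0,0), (0,1), (0,2), (1,0), (1,1), (1,2), (2,0), (2,1), (2,2)) is [[-39, -15, -9, 5, 1, 3, 8, 4, 0], [0, -3, 6, -12, -5, -2, 12, 6, 0], [6, 3, 0, 2, 1, 0, -4, -2, 0]].
There the 2×2 minor on rows i ∈ {0, 1}, columns (j,k) ∈ {(0,0), (0,1)} is det [[-39, -15], [0, -3]] = 117 ≠ 0, so this unfolding has rank ≥ 2; CP rank is at least every unfolding rank, so rank(T) ≥ 2. (Flattening ranks never certify an upper bound on CP rank; for that we must actually write T with 2 rank-1 terms.)
Upper bound — finding two terms. Write S_k = T[:,:,k] for the frontal slices: S₀ = [[-39, 5, 8], [0, -12, 12], [6, 2, -4]], S₁ = [[-15, 1, 4], [-3, -5, 6], [3, 1, -2]], S₂ = [[-9, 3, 0], [6, -2, 0], [0, 0, 0]].
If T = a₁ ∘ b₁ ∘ c₁ + a₂ ∘ b₂ ∘ c₂ then each S_k = c₁[k]·a₁b₁ᵀ + c₂[k]·a₂b₂ᵀ. S₀ and S₁ are linearly independent, so a₁b₁ᵀ and a₂b₂ᵀ must span the same plane of matrices: they are the rank-1 matrices of the form x·S₀ + y·S₁.
The 2×2 minor of x·S₀ + y·S₁ on rows {0,1}, columns {0,1} is 468·x² + 390·xy + 78·y² = 78·(2·x + y)(3·x + y), vanishing at (x:y) = (1:-2) and (1:-3).
M₁ = S₀ − 2·S₁ = [[-9, 3, 0], [6, -2, 0], [0, 0, 0]] = −[3, -2, 0][3, -1, 0]ᵀ and M₂ = S₀ − 3·S₁ = [[6, 2, -4], [9, 3, -6], [-3, -1, 2]] = [2, 3, -1][3, 1, -2]ᵀ, so take a₁ = [3, -2, 0], b₁ = [3, -1, 0], a₂ = [2, 3, -1], b₂ = [3, 1, -2].
Each slice is an integer combination of E₁ = a₁b₁ᵀ and E₂ = a₂b₂ᵀ: S₀ = −3·E₁ − 2·E₂, S₁ = −E₁ − E₂, S₂ = −E₁; reading off coefficients, c₁ = [-3, -1, -1] and c₂ = [-2, -1, 0].
Hence T = [3, -2, 0] ∘ [3, -1, 0] ∘ [-3, -1, -1] + [2, 3, -1] ∘ [3, 1, -2] ∘ [-2, -1, 0], so rank(T) ≤ 2.
These bounds meet, so rank(T) = 2.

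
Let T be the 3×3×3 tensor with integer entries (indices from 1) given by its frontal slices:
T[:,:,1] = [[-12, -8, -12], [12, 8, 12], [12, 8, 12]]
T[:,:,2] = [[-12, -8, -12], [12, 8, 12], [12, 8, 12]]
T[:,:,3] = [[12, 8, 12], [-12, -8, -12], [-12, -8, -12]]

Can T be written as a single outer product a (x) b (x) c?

If T = a (x) b (x) c then every fibre of T is a multiple of the corresponding factor, so read the factors off the fibres through the nonzero entry T[1,1,1] = -12.
The mode-1 fibre T[:,1,1] = [-12, 12, 12] gives a = [1, -1, -1] (primitive direction); the mode-2 fibre T[1,:,1] = [-12, -8, -12] gives b = [3, 2, 3]; then c[k] = T[1,1,k] / (a[1]·b[1]) = [-12, -12, 12] / 3 = [-4, -4, 4].
Expanding [1, -1, -1] (x) [3, 2, 3] (x) [-4, -4, 4] reproduces all 27 entries of T, so T = [1, -1, -1] (x) [3, 2, 3] (x) [-4, -4, 4] and rank(T) ≤ 1.
Equivalently every frontal slice T[:,:,k] is c[k] times the rank-1 matrix [1, -1, -1] (x) [3, 2, 3]. So T has rank 1 (it is nonzero).

Yes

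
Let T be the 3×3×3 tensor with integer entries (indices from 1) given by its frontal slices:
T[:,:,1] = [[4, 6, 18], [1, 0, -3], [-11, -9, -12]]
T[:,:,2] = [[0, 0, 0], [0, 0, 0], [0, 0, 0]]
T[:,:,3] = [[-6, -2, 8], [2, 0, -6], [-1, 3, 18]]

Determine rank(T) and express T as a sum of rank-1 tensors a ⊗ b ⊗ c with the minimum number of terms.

Lower bound: in the mode-2 unfolding of T (rows indexed by j, columns by (i,k)) the 2×2 minor on rows j ∈ {1, 2}, columns (i,k) ∈ {(1,1), (1,3)} is det [[4, -6], [6, -2]] = 28 ≠ 0, so that unfolding has rank ≥ 2 and hence rank(T) ≥ 2 (CP rank is at least every unfolding rank, though it can be larger).
Upper bound: with S_k = T[:,:,k], the two rank-1 terms a₁b₁ᵀ, a₂b₂ᵀ are the rank-1 members of the pencil x·S₁ + y·S₃.
The 2×2 minor of x·S₁ + y·S₃ on rows {1,2}, columns {1,2} is −6·x² − 10·xy + 4·y² = (-2)·(x + 2·y)(3·x − y), vanishing at (x:y) = (2:-1) and (1:3).
M₁ = 2·S₁ − S₃ = [[14, 14, 28], [0, 0, 0], [-21, -21, -42]] = 7·[2, 0, -3][1, 1, 2]ᵀ and M₂ = S₁ + 3·S₃ = [[-14, 0, 42], [7, 0, -21], [-14, 0, 42]] = (-7)·[2, -1, 2][1, 0, -3]ᵀ, so take a₁ = [2, 0, -3], b₁ = [1, 1, 2], a₂ = [2, -1, 2], b₂ = [1, 0, -3].
Each slice is an integer combination of E₁ = a₁b₁ᵀ and E₂ = a₂b₂ᵀ: S₁ = 3·E₁ − E₂, S₂ = 0, S₃ = −E₁ − 2·E₂; reading off coefficients, c₁ = [3, 0, -1] and c₂ = [-1, 0, -2].
Hence T = [2, 0, -3] ⊗ [1, 1, 2] ⊗ [3, 0, -1] + [2, -1, 2] ⊗ [1, 0, -3] ⊗ [-1, 0, -2], so rank(T) ≤ 2.
These bounds meet, so rank(T) = 2.

rank(T) = 2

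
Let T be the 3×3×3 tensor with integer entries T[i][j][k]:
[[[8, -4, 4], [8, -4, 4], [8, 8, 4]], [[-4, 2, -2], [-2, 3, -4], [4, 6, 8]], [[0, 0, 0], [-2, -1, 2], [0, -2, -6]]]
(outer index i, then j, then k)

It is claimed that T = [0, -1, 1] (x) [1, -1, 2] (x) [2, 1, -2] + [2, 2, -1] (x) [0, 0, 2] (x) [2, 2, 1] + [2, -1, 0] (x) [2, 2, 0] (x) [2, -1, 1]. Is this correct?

Reconstruct entry (1,0,0) from the claimed factors: Σₗ aₗ[1]bₗ[0]cₗ[0] = (-1)·(1)·(2) + (2)·(0)·(2) + (-1)·(2)·(2) = -6, but T[1,0,0] = -4. The claim is false.

No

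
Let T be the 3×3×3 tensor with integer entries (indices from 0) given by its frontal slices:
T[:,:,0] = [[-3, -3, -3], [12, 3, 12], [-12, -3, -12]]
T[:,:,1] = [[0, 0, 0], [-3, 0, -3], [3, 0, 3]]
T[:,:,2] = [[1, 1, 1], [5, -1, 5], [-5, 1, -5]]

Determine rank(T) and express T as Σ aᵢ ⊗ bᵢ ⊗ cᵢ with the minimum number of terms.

Lower bound: the mode-1 unfolding of T (rows indexed by i, columns by (j,k) = (0,0), (0,1), (0,2), (1,0), (1,1), (1,2), (2,0), (2,1), (2,2)) is [[-3, 0, 1, -3, 0, 1, -3, 0, 1], [12, -3, 5, 3, 0, -1, 12, -3, 5], [-12, 3, -5, -3, 0, 1, -12, 3, -5]].
There the 2×2 minor on rows i ∈ {0, 1}, columns (j,k) ∈ {(0,0), (0,1)} is det [[-3, 0], [12, -3]] = 9 ≠ 0, so this unfolding has rank ≥ 2; CP rank is at least every unfolding rank, so rank(T) ≥ 2. (This is only a lower bound: in general the CP rank may exceed every unfolding rank, so we still need to exhibit 2 rank-1 terms summing to T.)
Upper bound — finding two terms. Write S_k = T[:,:,k] for the frontal slices: S₀ = [[-3, -3, -3], [12, 3, 12], [-12, -3, -12]], S₁ = [[0, 0, 0], [-3, 0, -3], [3, 0, 3]], S₂ = [[1, 1, 1], [5, -1, 5], [-5, 1, -5]].
If T = a₁ ⊗ b₁ ⊗ c₁ + a₂ ⊗ b₂ ⊗ c₂ then each S_k = c₁[k]·a₁b₁ᵀ + c₂[k]·a₂b₂ᵀ. S₀ and S₁ are linearly independent, so a₁b₁ᵀ and a₂b₂ᵀ must span the same plane of matrices: they are the rank-1 matrices of the form x·S₀ + y·S₁.
The 2×2 minor of x·S₀ + y·S₁ on rows {0,1}, columns {0,1} is 27·x² − 9·xy = 9·(3·x − y)(x), vanishing at (x:y) = (1:3) and (0:1).
M₁ = S₀ + 3·S₁ = [[-3, -3, -3], [3, 3, 3], [-3, -3, -3]] = (-3)·[1, -1, 1][1, 1, 1]ᵀ and M₂ = S₁ = [[0, 0, 0], [-3, 0, -3], [3, 0, 3]] = (-3)·[0, 1, -1][1, 0, 1]ᵀ, so take a₁ = [1, -1, 1], b₁ = [1, 1, 1], a₂ = [0, 1, -1], b₂ = [1, 0, 1].
Each slice is an integer combination of E₁ = a₁b₁ᵀ and E₂ = a₂b₂ᵀ: S₀ = −3·E₁ + 9·E₂, S₁ = −3·E₂, S₂ = E₁ + 6·E₂; reading off coefficients, c₁ = [-3, 0, 1] and c₂ = [9, -3, 6].
Hence T = [1, -1, 1] ⊗ [1, 1, 1] ⊗ [-3, 0, 1] + [0, 1, -1] ⊗ [1, 0, 1] ⊗ [9, -3, 6], so rank(T) ≤ 2.
These bounds meet, so rank(T) = 2.
Check entry T[2,0,0] = -12: (1)·(1)·(-3) + (-1)·(1)·(9) = -12.

rank(T) = 2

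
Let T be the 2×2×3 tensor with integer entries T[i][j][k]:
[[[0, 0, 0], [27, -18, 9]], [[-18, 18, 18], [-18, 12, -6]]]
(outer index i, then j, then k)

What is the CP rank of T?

2

Lower bound: the mode-3 unfolding of T (rows indexed by k, columns by (i,j) = (0,0), (0,1), (1,0), (1,1)) is [[0, 27, -18, -18], [0, -18, 18, 12], [0, 9, 18, -6]].
There the 2×2 minor on rows k ∈ {0, 1}, columns (i,j) ∈ {(0,1), (1,0)} is det [[27, -18], [-18, 18]] = 162 ≠ 0, so this unfolding has rank ≥ 2; CP rank is at least every unfolding rank, so rank(T) ≥ 2. (This is only a lower bound: in general the CP rank may exceed every unfolding rank, so we still need to exhibit 2 rank-1 terms summing to T.)
Upper bound — finding two terms. Write S_k = T[:,:,k] for the frontal slices: S₀ = [[0, 27], [-18, -18]], S₁ = [[0, -18], [18, 12]], S₂ = [[0, 9], [18, -6]].
If T = a₁ ⊗ b₁ ⊗ c₁ + a₂ ⊗ b₂ ⊗ c₂ then each S_k = c₁[k]·a₁b₁ᵀ + c₂[k]·a₂b₂ᵀ. S₀ and S₁ are linearly independent, so a₁b₁ᵀ and a₂b₂ᵀ must span the same plane of matrices: they are the rank-1 matrices of the form x·S₀ + y·S₁.
det(x·S₀ + y·S₁) is 486·x² − 810·xy + 324·y² = 162·(3·x − 2·y)(x − y), vanishing at (x:y) = (2:3) and (1:1).
M₁ = 2·S₀ + 3·S₁ = [[0, 0], [18, 0]] = 18·(0, 1)(1, 0)ᵀ and M₂ = S₀ + S₁ = [[0, 9], [0, -6]] = 3·(3, -2)(0, 1)ᵀ, so take a₁ = (0, 1), b₁ = (1, 0), a₂ = (3, -2), b₂ = (0, 1).
Each slice is an integer combination of E₁ = a₁b₁ᵀ and E₂ = a₂b₂ᵀ: S₀ = −18·E₁ + 9·E₂, S₁ = 18·E₁ − 6·E₂, S₂ = 18·E₁ + 3·E₂; reading off coefficients, c₁ = (-18, 18, 18) and c₂ = (9, -6, 3).
Hence T = (0, 1) ⊗ (1, 0) ⊗ (-18, 18, 18) + (3, -2) ⊗ (0, 1) ⊗ (9, -6, 3), so rank(T) ≤ 2.
These bounds meet, so rank(T) = 2.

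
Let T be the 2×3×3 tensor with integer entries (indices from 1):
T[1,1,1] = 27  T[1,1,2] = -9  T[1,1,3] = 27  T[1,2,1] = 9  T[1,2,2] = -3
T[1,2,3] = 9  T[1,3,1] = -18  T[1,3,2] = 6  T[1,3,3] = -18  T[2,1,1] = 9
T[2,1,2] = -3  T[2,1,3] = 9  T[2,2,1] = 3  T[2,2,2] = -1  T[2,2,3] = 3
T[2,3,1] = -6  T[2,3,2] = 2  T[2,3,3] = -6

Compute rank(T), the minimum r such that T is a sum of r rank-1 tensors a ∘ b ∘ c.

Lower bound: T ≠ 0 (e.g. T[1,1,1] = 27), so rank(T) ≥ 1.
Upper bound: if T = a ∘ b ∘ c then every fibre of T is a multiple of the corresponding factor, so read the factors off the fibres through the nonzero entry T[1,1,1] = 27.
The mode-1 fibre T[:,1,1] = [27, 9] gives a = (3, 1) (primitive direction); the mode-2 fibre T[1,:,1] = [27, 9, -18] gives b = (3, 1, -2); then c[k] = T[1,1,k] / (a[1]·b[1]) = [27, -9, 27] / 9 = (3, -1, 3).
Expanding (3, 1) ∘ (3, 1, -2) ∘ (3, -1, 3) reproduces all 18 entries of T, so T = (3, 1) ∘ (3, 1, -2) ∘ (3, -1, 3) and rank(T) ≤ 1.
These bounds meet, so rank(T) = 1.

1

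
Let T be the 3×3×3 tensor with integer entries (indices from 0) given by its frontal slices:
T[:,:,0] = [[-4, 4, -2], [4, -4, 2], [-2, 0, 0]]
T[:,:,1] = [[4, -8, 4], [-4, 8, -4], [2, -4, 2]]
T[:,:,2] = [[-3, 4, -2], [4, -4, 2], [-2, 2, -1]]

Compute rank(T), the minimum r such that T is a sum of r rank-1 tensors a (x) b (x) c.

Lower bound: in the mode-1 unfolding of T (rows indexed by i, columns by (j,k)) the 3×3 minor on rows i ∈ {0, 1, 2}, columns (j,k) ∈ {(0,0), (0,2), (1,0)} is det [[-4, -3, 4], [4, 4, -4], [-2, -2, 0]] = 8 ≠ 0, so that unfolding has rank ≥ 3 and hence rank(T) ≥ 3 (CP rank is at least every unfolding rank, though it can be larger).
Upper bound: T is a sum of 3 rank-1 terms, T = [1, -2, 1] (x) [1, 0, 0] (x) [0, 0, -1] + [1, -1, 1] (x) [0, 2, -1] (x) [-2, 0, 0] + [2, -2, 1] (x) [1, -2, 1] (x) [-2, 2, -1] (written with every a and b primitive with positive leading entry and the scale carried by c; CP decompositions are not unique, and this one is verified by expanding entrywise), so rank(T) ≤ 3.
These bounds meet, so rank(T) = 3.

3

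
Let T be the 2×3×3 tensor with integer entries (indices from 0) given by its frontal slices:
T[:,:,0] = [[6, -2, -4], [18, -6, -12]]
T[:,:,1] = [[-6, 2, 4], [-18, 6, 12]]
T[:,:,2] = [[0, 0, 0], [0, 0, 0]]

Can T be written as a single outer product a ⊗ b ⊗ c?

Yes

If T = a ⊗ b ⊗ c then every fibre of T is a multiple of the corresponding factor, so read the factors off the fibres through the nonzero entry T[0,0,0] = 6.
The mode-1 fibre T[:,0,0] = [6, 18] gives a = [1, 3] (primitive direction); the mode-2 fibre T[0,:,0] = [6, -2, -4] gives b = [3, -1, -2]; then c[k] = T[0,0,k] / (a[0]·b[0]) = [6, -6, 0] / 3 = [2, -2, 0].
Expanding [1, 3] ⊗ [3, -1, -2] ⊗ [2, -2, 0] reproduces all 18 entries of T, so T = [1, 3] ⊗ [3, -1, -2] ⊗ [2, -2, 0] and rank(T) ≤ 1.
Equivalently every frontal slice T[:,:,k] is c[k] times the rank-1 matrix [1, 3] ⊗ [3, -1, -2]. So T has rank 1 (it is nonzero).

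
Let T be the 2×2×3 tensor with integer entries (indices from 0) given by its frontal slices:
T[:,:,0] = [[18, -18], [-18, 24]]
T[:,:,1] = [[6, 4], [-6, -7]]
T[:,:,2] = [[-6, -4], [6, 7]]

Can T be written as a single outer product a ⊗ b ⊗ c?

No

The mode-3 unfolding of T (rows indexed by k, columns by (i,j) = (0,0), (0,1), (1,0), (1,1)) is [[18, -18, -18, 24], [6, 4, -6, -7], [-6, -4, 6, 7]].
There the 2×2 minor on rows k ∈ {0, 1}, columns (i,j) ∈ {(0,0), (0,1)} is det [[18, -18], [6, 4]] = 180 ≠ 0, so this unfolding has rank ≥ 2; CP rank is at least every unfolding rank, so rank(T) ≥ 2.
In particular rank(T) ≥ 2 > 1, so T is not rank-1.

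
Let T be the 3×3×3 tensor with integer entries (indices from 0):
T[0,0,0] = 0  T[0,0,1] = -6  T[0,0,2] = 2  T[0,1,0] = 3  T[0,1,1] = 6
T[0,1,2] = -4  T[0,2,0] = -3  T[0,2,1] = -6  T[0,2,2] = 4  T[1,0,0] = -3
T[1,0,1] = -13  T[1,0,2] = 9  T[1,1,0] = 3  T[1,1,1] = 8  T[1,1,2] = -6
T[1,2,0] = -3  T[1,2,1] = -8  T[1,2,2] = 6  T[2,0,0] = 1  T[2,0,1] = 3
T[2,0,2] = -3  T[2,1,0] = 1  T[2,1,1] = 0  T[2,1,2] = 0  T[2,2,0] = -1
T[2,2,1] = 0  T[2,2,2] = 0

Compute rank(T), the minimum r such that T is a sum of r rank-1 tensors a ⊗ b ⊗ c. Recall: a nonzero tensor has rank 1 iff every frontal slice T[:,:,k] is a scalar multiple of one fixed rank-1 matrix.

3

Lower bound: in the mode-1 unfolding of T (rows indexed by i, columns by (j,k)) the 3×3 minor on rows i ∈ {0, 1, 2}, columns (j,k) ∈ {(0,0), (0,1), (0,2)} is det [[0, -6, 2], [-3, -13, 9], [1, 3, -3]] = 8 ≠ 0, so that unfolding has rank ≥ 3 and hence rank(T) ≥ 3 (CP rank is at least every unfolding rank, though it can be larger).
Upper bound: T is a sum of 3 rank-1 terms, T = [1, -1, 1] ⊗ [2, -1, 1] ⊗ [1, 2, -2] + [1, 1, 0] ⊗ [2, -1, 1] ⊗ [0, -4, 2] + [2, 1, 1] ⊗ [1, -2, 2] ⊗ [-1, -1, 1] (written with every a and b primitive with positive leading entry and the scale carried by c; CP decompositions are not unique, and this one is verified by expanding entrywise), so rank(T) ≤ 3.
These bounds meet, so rank(T) = 3.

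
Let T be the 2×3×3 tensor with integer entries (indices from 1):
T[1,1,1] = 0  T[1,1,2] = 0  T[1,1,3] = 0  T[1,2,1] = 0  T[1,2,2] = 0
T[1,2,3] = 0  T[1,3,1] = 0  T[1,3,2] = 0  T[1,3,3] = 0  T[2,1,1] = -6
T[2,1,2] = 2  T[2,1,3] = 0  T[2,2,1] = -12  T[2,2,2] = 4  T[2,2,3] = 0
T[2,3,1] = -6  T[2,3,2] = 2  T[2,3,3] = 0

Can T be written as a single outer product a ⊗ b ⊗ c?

If T = a ⊗ b ⊗ c then every fibre of T is a multiple of the corresponding factor, so read the factors off the fibres through the nonzero entry T[2,1,1] = -6.
The mode-1 fibre T[:,1,1] = [0, -6] gives a = [0, 1] (primitive direction); the mode-2 fibre T[2,:,1] = [-6, -12, -6] gives b = [1, 2, 1]; then c[k] = T[2,1,k] / (a[2]·b[1]) = [-6, 2, 0] / 1 = [-6, 2, 0].
Expanding [0, 1] ⊗ [1, 2, 1] ⊗ [-6, 2, 0] reproduces all 18 entries of T, so T = [0, 1] ⊗ [1, 2, 1] ⊗ [-6, 2, 0] and rank(T) ≤ 1.
Equivalently every frontal slice T[:,:,k] is c[k] times the rank-1 matrix [0, 1] ⊗ [1, 2, 1]. So T has rank 1 (it is nonzero).

Yes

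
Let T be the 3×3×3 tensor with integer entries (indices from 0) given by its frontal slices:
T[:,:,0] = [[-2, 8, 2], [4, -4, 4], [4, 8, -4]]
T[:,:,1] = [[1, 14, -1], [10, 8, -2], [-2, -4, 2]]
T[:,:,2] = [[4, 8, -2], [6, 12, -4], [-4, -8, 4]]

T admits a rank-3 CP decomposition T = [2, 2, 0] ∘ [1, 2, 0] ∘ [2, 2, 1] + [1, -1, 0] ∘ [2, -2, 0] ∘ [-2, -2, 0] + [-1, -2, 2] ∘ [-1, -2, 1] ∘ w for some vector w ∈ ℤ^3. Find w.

Subtract the known terms from T to get the rank-1 residual R = [-1, -2, 2] ∘ [-1, -2, 1] ∘ w, so R[i,j,k] = a[i]·b[j]·w[k]. Pick indices with nonzero a[0]·b[0] = (-1)·(-1) = 1. Only the fibre through (0,0,·) is needed: R[0,0,:] = T[0,0,:] − Σₗ aₗ[0]bₗ[0]cₗ = [-2, 1, 4] − (2)·(1)·[2, 2, 1] − (1)·(2)·[-2, -2, 0] = [-2, 1, 2]. Then w[k] = R[0,0,k] / 1 for each k, giving w = [-2, 1, 2] / 1 = [-2, 1, 2].

w = [-2, 1, 2]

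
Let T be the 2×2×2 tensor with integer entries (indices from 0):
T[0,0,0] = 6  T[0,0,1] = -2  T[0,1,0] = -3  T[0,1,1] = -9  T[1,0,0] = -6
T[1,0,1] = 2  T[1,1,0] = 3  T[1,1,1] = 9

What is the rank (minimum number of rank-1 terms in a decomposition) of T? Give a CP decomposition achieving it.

Lower bound: in the mode-3 unfolding of T (rows indexed by k, columns by (i,j)) the 2×2 minor on rows k ∈ {0, 1}, columns (i,j) ∈ {(0,0), (0,1)} is det [[6, -3], [-2, -9]] = -60 ≠ 0, so that unfolding has rank ≥ 2 and hence rank(T) ≥ 2 (CP rank is at least every unfolding rank, though it can be larger).
Upper bound: T[i,:,:] = a[i]·M for every slice, with a = [1, -1] and M = [[6, -2], [-3, -9]] (rows j, columns k).
Splitting M by its rows (j = 0, 1), M = [1, 0][6, -2]ᵀ + [0, 1][-3, -9]ᵀ.
Hence T = [1, -1] ⊗ [1, 0] ⊗ [6, -2] + [1, -1] ⊗ [0, 1] ⊗ [-3, -9], so rank(T) ≤ 2.
These bounds meet, so rank(T) = 2.

rank(T) = 2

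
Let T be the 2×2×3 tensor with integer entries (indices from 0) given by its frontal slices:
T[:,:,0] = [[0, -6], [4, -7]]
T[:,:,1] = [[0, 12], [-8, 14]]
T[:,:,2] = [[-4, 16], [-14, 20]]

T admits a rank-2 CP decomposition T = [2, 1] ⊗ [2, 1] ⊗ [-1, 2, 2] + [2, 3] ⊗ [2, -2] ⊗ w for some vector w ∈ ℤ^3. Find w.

w = [1, -2, -3]

Subtract the known terms from T to get the rank-1 residual R = [2, 3] ⊗ [2, -2] ⊗ w, so R[i,j,k] = a[i]·b[j]·w[k]. Pick indices with nonzero a[0]·b[0] = (2)·(2) = 4. Only the fibre through (0,0,·) is needed: R[0,0,:] = T[0,0,:] − Σₗ aₗ[0]bₗ[0]cₗ = [0, 0, -4] − (2)·(2)·[-1, 2, 2] = [4, -8, -12]. Then w[k] = R[0,0,k] / 4 for each k, giving w = [4, -8, -12] / 4 = [1, -2, -3].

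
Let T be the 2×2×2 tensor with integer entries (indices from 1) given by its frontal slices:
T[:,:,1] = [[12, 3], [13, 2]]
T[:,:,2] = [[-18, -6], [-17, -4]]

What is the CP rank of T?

2

Lower bound: the mode-2 unfolding of T (rows indexed by j, columns by (i,k) = (1,1), (1,2), (2,1), (2,2)) is [[12, -18, 13, -17], [3, -6, 2, -4]].
There the 2×2 minor on rows j ∈ {1, 2}, columns (i,k) ∈ {(1,1), (1,2)} is det [[12, -18], [3, -6]] = -18 ≠ 0, so this unfolding has rank ≥ 2; CP rank is at least every unfolding rank, so rank(T) ≥ 2. (This is only a lower bound: in general the CP rank may exceed every unfolding rank, so we still need to exhibit 2 rank-1 terms summing to T.)
Upper bound — finding two terms. Write S_k = T[:,:,k] for the frontal slices: S₁ = [[12, 3], [13, 2]], S₂ = [[-18, -6], [-17, -4]].
If T = a₁ ⊗ b₁ ⊗ c₁ + a₂ ⊗ b₂ ⊗ c₂ then each S_k = c₁[k]·a₁b₁ᵀ + c₂[k]·a₂b₂ᵀ. S₁ and S₂ are linearly independent, so a₁b₁ᵀ and a₂b₂ᵀ must span the same plane of matrices: they are the rank-1 matrices of the form x·S₁ + y·S₂.
det(x·S₁ + y·S₂) is −15·x² + 45·xy − 30·y² = (-15)·(x − 2·y)(x − y), vanishing at (x:y) = (2:1) and (1:1).
M₁ = 2·S₁ + S₂ = [[6, 0], [9, 0]] = 3·[2, 3][1, 0]ᵀ and M₂ = S₁ + S₂ = [[-6, -3], [-4, -2]] = −[3, 2][2, 1]ᵀ, so take a₁ = [2, 3], b₁ = [1, 0], a₂ = [3, 2], b₂ = [2, 1].
Each slice is an integer combination of E₁ = a₁b₁ᵀ and E₂ = a₂b₂ᵀ: S₁ = 3·E₁ + E₂, S₂ = −3·E₁ − 2·E₂; reading off coefficients, c₁ = [3, -3] and c₂ = [1, -2].
Hence T = [2, 3] ⊗ [1, 0] ⊗ [3, -3] + [3, 2] ⊗ [2, 1] ⊗ [1, -2], so rank(T) ≤ 2.
These bounds meet, so rank(T) = 2.
Check entry T[2,1,1] = 13: (3)·(1)·(3) + (2)·(2)·(1) = 13.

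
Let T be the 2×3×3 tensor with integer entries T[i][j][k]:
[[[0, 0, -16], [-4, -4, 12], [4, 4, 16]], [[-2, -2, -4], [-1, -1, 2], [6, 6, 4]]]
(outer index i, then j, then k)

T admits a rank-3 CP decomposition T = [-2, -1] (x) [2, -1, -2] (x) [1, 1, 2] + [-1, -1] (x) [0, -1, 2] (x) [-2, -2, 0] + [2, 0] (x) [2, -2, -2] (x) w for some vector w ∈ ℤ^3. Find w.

Subtract the known terms from T to get the rank-1 residual R = [2, 0] (x) [2, -2, -2] (x) w, so R[i,j,k] = a[i]·b[j]·w[k]. Pick indices with nonzero a[0]·b[0] = (2)·(2) = 4. Only the fibre through (0,0,·) is needed: R[0,0,:] = T[0,0,:] − Σₗ aₗ[0]bₗ[0]cₗ = [0, 0, -16] − (-2)·(2)·[1, 1, 2] − (-1)·(0)·[-2, -2, 0] = [4, 4, -8]. Then w[k] = R[0,0,k] / 4 for each k, giving w = [4, 4, -8] / 4 = [1, 1, -2].

w = [1, 1, -2]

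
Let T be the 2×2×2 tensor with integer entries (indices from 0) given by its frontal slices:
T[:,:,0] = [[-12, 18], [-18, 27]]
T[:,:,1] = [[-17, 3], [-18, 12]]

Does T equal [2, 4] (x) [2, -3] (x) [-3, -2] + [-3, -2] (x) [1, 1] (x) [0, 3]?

No

Reconstruct entry (1,0,0) from the claimed factors: Σₗ aₗ[1]bₗ[0]cₗ[0] = (4)·(2)·(-3) + (-2)·(1)·(0) = -24, but T[1,0,0] = -18. The claim is false.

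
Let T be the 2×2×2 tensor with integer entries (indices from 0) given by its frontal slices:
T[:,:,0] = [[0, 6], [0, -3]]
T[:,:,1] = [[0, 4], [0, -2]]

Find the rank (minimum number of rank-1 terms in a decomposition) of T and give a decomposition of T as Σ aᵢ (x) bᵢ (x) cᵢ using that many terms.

Lower bound: T ≠ 0 (e.g. T[0,1,0] = 6), so rank(T) ≥ 1.
Upper bound: if T = a (x) b (x) c then every fibre of T is a multiple of the corresponding factor, so read the factors off the fibres through the nonzero entry T[0,1,0] = 6.
The mode-1 fibre T[:,1,0] = [6, -3] gives a = [2, -1] (primitive direction); the mode-2 fibre T[0,:,0] = [0, 6] gives b = [0, 1]; then c[k] = T[0,1,k] / (a[0]·b[1]) = [6, 4] / 2 = [3, 2].
Expanding [2, -1] (x) [0, 1] (x) [3, 2] reproduces all 8 entries of T, so T = [2, -1] (x) [0, 1] (x) [3, 2] and rank(T) ≤ 1.
These bounds meet, so rank(T) = 1.
Check entry T[1,0,1] = 0: (-1)·(0)·(2) = 0.

rank(T) = 1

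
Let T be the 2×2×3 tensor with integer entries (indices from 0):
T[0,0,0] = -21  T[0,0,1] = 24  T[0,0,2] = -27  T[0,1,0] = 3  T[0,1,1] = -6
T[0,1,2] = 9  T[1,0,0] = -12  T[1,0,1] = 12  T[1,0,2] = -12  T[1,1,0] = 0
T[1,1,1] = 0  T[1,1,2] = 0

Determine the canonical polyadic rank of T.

2

Lower bound: in the mode-3 unfolding of T (rows indexed by k, columns by (i,j)) the 2×2 minor on rows k ∈ {0, 1}, columns (i,j) ∈ {(0,0), (0,1)} is det [[-21, 3], [24, -6]] = 54 ≠ 0, so that unfolding has rank ≥ 2 and hence rank(T) ≥ 2 (CP rank is at least every unfolding rank, though it can be larger).
Upper bound: with S_k = T[:,:,k], the two rank-1 terms a₁b₁ᵀ, a₂b₂ᵀ are the rank-1 members of the pencil x·S₀ + y·S₁.
det(x·S₀ + y·S₁) is 36·x² − 108·xy + 72·y² = 36·(x − 2·y)(x − y), vanishing at (x:y) = (2:1) and (1:1).
M₁ = 2·S₀ + S₁ = [[-18, 0], [-12, 0]] = (-6)·(3, 2)(1, 0)ᵀ and M₂ = S₀ + S₁ = [[3, -3], [0, 0]] = 3·(1, 0)(1, -1)ᵀ, so take a₁ = (3, 2), b₁ = (1, 0), a₂ = (1, 0), b₂ = (1, -1).
Each slice is an integer combination of E₁ = a₁b₁ᵀ and E₂ = a₂b₂ᵀ: S₀ = −6·E₁ − 3·E₂, S₁ = 6·E₁ + 6·E₂, S₂ = −6·E₁ − 9·E₂; reading off coefficients, c₁ = (-6, 6, -6) and c₂ = (-3, 6, -9).
Hence T = (3, 2) ∘ (1, 0) ∘ (-6, 6, -6) + (1, 0) ∘ (1, -1) ∘ (-3, 6, -9), so rank(T) ≤ 2.
These bounds meet, so rank(T) = 2.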